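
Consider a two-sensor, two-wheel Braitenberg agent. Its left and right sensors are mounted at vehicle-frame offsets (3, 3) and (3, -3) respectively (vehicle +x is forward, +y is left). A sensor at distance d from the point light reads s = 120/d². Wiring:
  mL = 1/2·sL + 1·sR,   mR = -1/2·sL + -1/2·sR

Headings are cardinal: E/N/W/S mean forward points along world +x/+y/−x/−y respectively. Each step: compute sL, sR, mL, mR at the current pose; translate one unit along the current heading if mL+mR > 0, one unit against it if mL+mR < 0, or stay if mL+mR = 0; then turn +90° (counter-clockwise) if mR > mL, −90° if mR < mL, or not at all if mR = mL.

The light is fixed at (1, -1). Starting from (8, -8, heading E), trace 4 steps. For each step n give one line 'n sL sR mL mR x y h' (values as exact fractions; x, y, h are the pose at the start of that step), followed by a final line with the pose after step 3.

n=0: pose=(8,-8,E); sL=30/29, sR=3/5; mL=162/145, mR=-237/290; mL+mR=3/10 → advance +1; mR−mL=-561/290 → turn -1·90°
n=1: pose=(9,-8,S); sL=120/221, sR=24/25; mL=6804/5525, mR=-4152/5525; mL+mR=12/25 → advance +1; mR−mL=-10956/5525 → turn -1·90°
n=2: pose=(9,-9,W); sL=60/73, sR=12/5; mL=1026/365, mR=-588/365; mL+mR=6/5 → advance +1; mR−mL=-1614/365 → turn -1·90°
n=3: pose=(8,-9,N); sL=120/41, sR=24/25; mL=2484/1025, mR=-1992/1025; mL+mR=12/25 → advance +1; mR−mL=-4476/1025 → turn -1·90°

0 30/29 3/5 162/145 -237/290 8 -8 E
1 120/221 24/25 6804/5525 -4152/5525 9 -8 S
2 60/73 12/5 1026/365 -588/365 9 -9 W
3 120/41 24/25 2484/1025 -1992/1025 8 -9 N
final 8 -8 E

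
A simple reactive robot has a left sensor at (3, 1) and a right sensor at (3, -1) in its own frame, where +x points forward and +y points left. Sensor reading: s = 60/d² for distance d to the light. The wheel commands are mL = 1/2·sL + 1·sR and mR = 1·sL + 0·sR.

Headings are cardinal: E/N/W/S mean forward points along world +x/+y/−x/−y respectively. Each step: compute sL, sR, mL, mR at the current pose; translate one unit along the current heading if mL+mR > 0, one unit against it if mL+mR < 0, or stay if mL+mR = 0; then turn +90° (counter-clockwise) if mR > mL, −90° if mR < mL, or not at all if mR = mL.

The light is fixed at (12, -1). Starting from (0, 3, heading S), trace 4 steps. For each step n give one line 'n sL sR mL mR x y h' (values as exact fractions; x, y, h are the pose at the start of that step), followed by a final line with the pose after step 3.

0 30/61 6/17 621/1037 30/61 0 3 S
1 60/229 60/241 20970/55189 60/229 0 2 W
2 15/58 1/3 161/348 15/58 -1 2 N
3 12/25 60/109 2154/2725 12/25 -1 3 E
final 0 3 S

n=0: pose=(0,3,S); sL=30/61, sR=6/17; mL=621/1037, mR=30/61; mL+mR=1131/1037 → advance +1; mR−mL=-111/1037 → turn -1·90°
n=1: pose=(0,2,W); sL=60/229, sR=60/241; mL=20970/55189, mR=60/229; mL+mR=35430/55189 → advance +1; mR−mL=-6510/55189 → turn -1·90°
n=2: pose=(-1,2,N); sL=15/58, sR=1/3; mL=161/348, mR=15/58; mL+mR=251/348 → advance +1; mR−mL=-71/348 → turn -1·90°
n=3: pose=(-1,3,E); sL=12/25, sR=60/109; mL=2154/2725, mR=12/25; mL+mR=3462/2725 → advance +1; mR−mL=-846/2725 → turn -1·90°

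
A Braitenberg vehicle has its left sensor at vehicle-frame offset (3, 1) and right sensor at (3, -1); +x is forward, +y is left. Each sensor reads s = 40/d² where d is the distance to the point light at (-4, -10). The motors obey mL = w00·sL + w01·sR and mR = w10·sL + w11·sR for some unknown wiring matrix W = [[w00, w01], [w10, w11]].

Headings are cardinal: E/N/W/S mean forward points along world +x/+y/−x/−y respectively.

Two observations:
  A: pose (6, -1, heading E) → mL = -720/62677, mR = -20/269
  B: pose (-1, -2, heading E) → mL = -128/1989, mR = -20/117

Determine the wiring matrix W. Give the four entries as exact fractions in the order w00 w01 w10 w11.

1/2 -1/2 -1/2 0

obs A: pose=(6,-1,E) → sL=40/269, sR=40/233, mL=-720/62677, mR=-20/269
obs B: pose=(-1,-2,E) → sL=40/117, sR=8/17, mL=-128/1989, mR=-20/117
sensor matrix S = [[40/269, 40/233], [40/117, 8/17]]; det S = 1406720/124664553
solve [mL_A; mL_B] = S·[w00; w01] and [mR_A; mR_B] = S·[w10; w11]:
  w00 = 1/2, w01 = -1/2, w10 = -1/2, w11 = 0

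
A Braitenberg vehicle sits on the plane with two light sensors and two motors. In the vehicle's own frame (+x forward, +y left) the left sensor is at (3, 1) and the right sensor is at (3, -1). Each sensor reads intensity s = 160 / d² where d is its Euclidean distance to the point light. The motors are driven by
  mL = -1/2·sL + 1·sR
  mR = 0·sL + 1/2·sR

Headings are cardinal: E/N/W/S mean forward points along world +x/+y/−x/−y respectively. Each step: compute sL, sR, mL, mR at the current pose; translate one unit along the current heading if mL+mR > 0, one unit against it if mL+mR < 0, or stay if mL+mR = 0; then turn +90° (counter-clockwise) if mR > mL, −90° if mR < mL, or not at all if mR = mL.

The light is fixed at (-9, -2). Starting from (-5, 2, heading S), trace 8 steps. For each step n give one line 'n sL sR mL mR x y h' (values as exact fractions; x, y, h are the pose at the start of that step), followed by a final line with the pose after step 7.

n=0: pose=(-5,2,S); sL=80/13, sR=16; mL=168/13, mR=8; mL+mR=272/13 → advance +1; mR−mL=-64/13 → turn -1·90°
n=1: pose=(-5,1,W); sL=32, sR=160/17; mL=-112/17, mR=80/17; mL+mR=-32/17 → advance -1; mR−mL=192/17 → turn +1·90°
n=2: pose=(-4,1,S); sL=40/9, sR=10; mL=70/9, mR=5; mL+mR=115/9 → advance +1; mR−mL=-25/9 → turn -1·90°
n=3: pose=(-4,0,W); sL=32, sR=160/13; mL=-48/13, mR=80/13; mL+mR=32/13 → advance +1; mR−mL=128/13 → turn +1·90°
n=4: pose=(-5,0,S); sL=80/13, sR=16; mL=168/13, mR=8; mL+mR=272/13 → advance +1; mR−mL=-64/13 → turn -1·90°
n=5: pose=(-5,-1,W); sL=160, sR=32; mL=-48, mR=16; mL+mR=-32 → advance -1; mR−mL=64 → turn +1·90°
n=6: pose=(-4,-1,S); sL=4, sR=8; mL=6, mR=4; mL+mR=10 → advance +1; mR−mL=-2 → turn -1·90°
n=7: pose=(-4,-2,W); sL=32, sR=32; mL=16, mR=16; mL+mR=32 → advance +1; mR−mL=0 → turn +0·90°

0 80/13 16 168/13 8 -5 2 S
1 32 160/17 -112/17 80/17 -5 1 W
2 40/9 10 70/9 5 -4 1 S
3 32 160/13 -48/13 80/13 -4 0 W
4 80/13 16 168/13 8 -5 0 S
5 160 32 -48 16 -5 -1 W
6 4 8 6 4 -4 -1 S
7 32 32 16 16 -4 -2 W
final -5 -2 W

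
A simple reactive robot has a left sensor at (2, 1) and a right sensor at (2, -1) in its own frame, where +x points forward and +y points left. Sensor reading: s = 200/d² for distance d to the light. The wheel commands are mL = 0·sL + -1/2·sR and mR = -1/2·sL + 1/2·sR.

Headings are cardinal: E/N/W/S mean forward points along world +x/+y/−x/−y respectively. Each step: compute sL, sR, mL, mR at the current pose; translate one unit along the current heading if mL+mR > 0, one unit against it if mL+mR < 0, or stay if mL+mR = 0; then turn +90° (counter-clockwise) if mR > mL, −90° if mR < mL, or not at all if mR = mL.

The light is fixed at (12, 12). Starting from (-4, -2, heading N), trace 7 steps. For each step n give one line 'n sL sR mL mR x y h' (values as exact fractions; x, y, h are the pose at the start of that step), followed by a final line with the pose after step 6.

0 200/433 200/369 -100/369 6400/159777 -4 -2 N
1 10/29 5/13 -5/26 15/754 -4 -3 W
2 40/97 40/109 -20/109 -240/10573 -3 -3 S
3 100/169 100/197 -50/197 -1400/33293 -3 -2 E
4 200/433 200/369 -100/369 6400/159777 -4 -2 N
5 10/29 5/13 -5/26 15/754 -4 -3 W
6 40/97 40/109 -20/109 -240/10573 -3 -3 S
final -3 -2 E

n=0: pose=(-4,-2,N); sL=200/433, sR=200/369; mL=-100/369, mR=6400/159777; mL+mR=-100/433 → advance -1; mR−mL=49700/159777 → turn +1·90°
n=1: pose=(-4,-3,W); sL=10/29, sR=5/13; mL=-5/26, mR=15/754; mL+mR=-5/29 → advance -1; mR−mL=80/377 → turn +1·90°
n=2: pose=(-3,-3,S); sL=40/97, sR=40/109; mL=-20/109, mR=-240/10573; mL+mR=-20/97 → advance -1; mR−mL=1700/10573 → turn +1·90°
n=3: pose=(-3,-2,E); sL=100/169, sR=100/197; mL=-50/197, mR=-1400/33293; mL+mR=-50/169 → advance -1; mR−mL=7050/33293 → turn +1·90°
n=4: pose=(-4,-2,N); sL=200/433, sR=200/369; mL=-100/369, mR=6400/159777; mL+mR=-100/433 → advance -1; mR−mL=49700/159777 → turn +1·90°
n=5: pose=(-4,-3,W); sL=10/29, sR=5/13; mL=-5/26, mR=15/754; mL+mR=-5/29 → advance -1; mR−mL=80/377 → turn +1·90°
n=6: pose=(-3,-3,S); sL=40/97, sR=40/109; mL=-20/109, mR=-240/10573; mL+mR=-20/97 → advance -1; mR−mL=1700/10573 → turn +1·90°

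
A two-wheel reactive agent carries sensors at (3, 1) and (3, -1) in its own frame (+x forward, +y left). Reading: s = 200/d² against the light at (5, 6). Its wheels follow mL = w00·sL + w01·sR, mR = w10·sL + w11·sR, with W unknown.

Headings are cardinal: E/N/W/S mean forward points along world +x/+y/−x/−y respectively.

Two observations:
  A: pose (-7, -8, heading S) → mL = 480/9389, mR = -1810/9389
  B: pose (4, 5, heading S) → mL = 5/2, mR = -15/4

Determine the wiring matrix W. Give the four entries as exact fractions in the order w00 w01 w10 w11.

1 -1 1/2 -1

obs A: pose=(-7,-8,S) → sL=20/41, sR=100/229, mL=480/9389, mR=-1810/9389
obs B: pose=(4,5,S) → sL=25/2, sR=10, mL=5/2, mR=-15/4
sensor matrix S = [[20/41, 100/229], [25/2, 10]]; det S = -5450/9389
solve [mL_A; mL_B] = S·[w00; w01] and [mR_A; mR_B] = S·[w10; w11]:
  w00 = 1, w01 = -1, w10 = 1/2, w11 = -1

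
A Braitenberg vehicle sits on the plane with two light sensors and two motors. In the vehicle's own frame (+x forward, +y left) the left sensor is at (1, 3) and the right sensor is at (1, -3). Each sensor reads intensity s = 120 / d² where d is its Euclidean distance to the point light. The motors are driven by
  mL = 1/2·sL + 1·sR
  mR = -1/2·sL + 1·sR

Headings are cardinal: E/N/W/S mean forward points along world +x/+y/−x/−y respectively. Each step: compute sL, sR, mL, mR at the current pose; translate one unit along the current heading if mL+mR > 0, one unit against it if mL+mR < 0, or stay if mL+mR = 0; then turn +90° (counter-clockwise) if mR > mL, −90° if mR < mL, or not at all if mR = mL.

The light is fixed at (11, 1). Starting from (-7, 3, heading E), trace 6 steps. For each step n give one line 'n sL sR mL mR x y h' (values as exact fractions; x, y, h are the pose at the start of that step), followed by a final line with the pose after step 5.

n=0: pose=(-7,3,E); sL=60/157, sR=12/29; mL=2754/4553, mR=1014/4553; mL+mR=24/29 → advance +1; mR−mL=-60/157 → turn -1·90°
n=1: pose=(-6,3,S); sL=120/197, sR=120/401; mL=47700/78997, mR=-420/78997; mL+mR=240/401 → advance +1; mR−mL=-120/197 → turn -1·90°
n=2: pose=(-6,2,W); sL=15/41, sR=6/17; mL=747/1394, mR=237/1394; mL+mR=12/17 → advance +1; mR−mL=-15/41 → turn -1·90°
n=3: pose=(-7,2,N); sL=24/89, sR=120/229; mL=13428/20381, mR=7932/20381; mL+mR=240/229 → advance +1; mR−mL=-24/89 → turn -1·90°
n=4: pose=(-7,3,E); sL=60/157, sR=12/29; mL=2754/4553, mR=1014/4553; mL+mR=24/29 → advance +1; mR−mL=-60/157 → turn -1·90°
n=5: pose=(-6,3,S); sL=120/197, sR=120/401; mL=47700/78997, mR=-420/78997; mL+mR=240/401 → advance +1; mR−mL=-120/197 → turn -1·90°

0 60/157 12/29 2754/4553 1014/4553 -7 3 E
1 120/197 120/401 47700/78997 -420/78997 -6 3 S
2 15/41 6/17 747/1394 237/1394 -6 2 W
3 24/89 120/229 13428/20381 7932/20381 -7 2 N
4 60/157 12/29 2754/4553 1014/4553 -7 3 E
5 120/197 120/401 47700/78997 -420/78997 -6 3 S
final -6 2 W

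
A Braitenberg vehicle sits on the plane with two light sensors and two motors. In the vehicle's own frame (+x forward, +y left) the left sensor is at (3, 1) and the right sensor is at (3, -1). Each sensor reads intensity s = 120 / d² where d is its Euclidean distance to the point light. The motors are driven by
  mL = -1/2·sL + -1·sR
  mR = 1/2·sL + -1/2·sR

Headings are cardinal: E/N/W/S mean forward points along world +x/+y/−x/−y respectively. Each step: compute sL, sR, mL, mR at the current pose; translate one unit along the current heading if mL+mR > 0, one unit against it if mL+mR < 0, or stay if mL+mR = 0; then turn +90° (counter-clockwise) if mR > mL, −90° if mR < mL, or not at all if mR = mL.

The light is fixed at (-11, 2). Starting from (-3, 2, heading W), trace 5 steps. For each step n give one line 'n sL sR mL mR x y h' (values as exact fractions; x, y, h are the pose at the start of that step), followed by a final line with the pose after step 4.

n=0: pose=(-3,2,W); sL=60/13, sR=60/13; mL=-90/13, mR=0; mL+mR=-90/13 → advance -1; mR−mL=90/13 → turn +1·90°
n=1: pose=(-2,2,S); sL=120/109, sR=120/73; mL=-17460/7957, mR=-2160/7957; mL+mR=-180/73 → advance -1; mR−mL=15300/7957 → turn +1·90°
n=2: pose=(-2,3,E); sL=30/37, sR=5/6; mL=-275/222, mR=-5/444; mL+mR=-5/4 → advance -1; mR−mL=545/444 → turn +1·90°
n=3: pose=(-3,3,N); sL=24/13, sR=120/97; mL=-2724/1261, mR=384/1261; mL+mR=-180/97 → advance -1; mR−mL=3108/1261 → turn +1·90°
n=4: pose=(-3,2,W); sL=60/13, sR=60/13; mL=-90/13, mR=0; mL+mR=-90/13 → advance -1; mR−mL=90/13 → turn +1·90°

0 60/13 60/13 -90/13 0 -3 2 W
1 120/109 120/73 -17460/7957 -2160/7957 -2 2 S
2 30/37 5/6 -275/222 -5/444 -2 3 E
3 24/13 120/97 -2724/1261 384/1261 -3 3 N
4 60/13 60/13 -90/13 0 -3 2 W
final -2 2 S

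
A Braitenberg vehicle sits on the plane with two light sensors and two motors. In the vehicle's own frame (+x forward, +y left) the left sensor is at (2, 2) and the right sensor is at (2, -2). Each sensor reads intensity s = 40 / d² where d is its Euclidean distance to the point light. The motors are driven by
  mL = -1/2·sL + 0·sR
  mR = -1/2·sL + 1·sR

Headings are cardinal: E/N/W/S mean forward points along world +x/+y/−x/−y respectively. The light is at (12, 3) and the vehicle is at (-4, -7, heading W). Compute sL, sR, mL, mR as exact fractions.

left sensor world pos  = (-6, -9); dL² = 468
right sensor world pos = (-6, -5); dR² = 388
sL = 40/468 = 10/117
sR = 40/388 = 10/97
mL = -1/2·sL + 0·sR = -5/117
mR = -1/2·sL + 1·sR = 685/11349

10/117 10/97 -5/117 685/11349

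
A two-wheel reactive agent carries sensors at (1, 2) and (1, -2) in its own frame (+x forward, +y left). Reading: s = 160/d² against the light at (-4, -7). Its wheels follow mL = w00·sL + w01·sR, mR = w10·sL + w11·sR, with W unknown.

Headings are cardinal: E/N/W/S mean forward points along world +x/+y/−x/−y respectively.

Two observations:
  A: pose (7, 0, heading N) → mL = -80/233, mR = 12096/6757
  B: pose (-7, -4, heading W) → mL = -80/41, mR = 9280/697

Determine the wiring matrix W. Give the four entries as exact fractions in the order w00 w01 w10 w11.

0 -1/2 1 1

obs A: pose=(7,0,N) → sL=32/29, sR=160/233, mL=-80/233, mR=12096/6757
obs B: pose=(-7,-4,W) → sL=160/17, sR=160/41, mL=-80/41, mR=9280/697
sensor matrix S = [[32/29, 160/233], [160/17, 160/41]]; det S = -10158080/4709629
solve [mL_A; mL_B] = S·[w00; w01] and [mR_A; mR_B] = S·[w10; w11]:
  w00 = 0, w01 = -1/2, w10 = 1, w11 = 1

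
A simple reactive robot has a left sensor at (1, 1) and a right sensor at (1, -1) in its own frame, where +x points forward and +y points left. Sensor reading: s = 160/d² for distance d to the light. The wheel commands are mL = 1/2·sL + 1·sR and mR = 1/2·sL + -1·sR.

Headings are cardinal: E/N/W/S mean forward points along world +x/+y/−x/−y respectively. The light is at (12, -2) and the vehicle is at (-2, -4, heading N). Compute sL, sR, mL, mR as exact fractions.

80/113 16/17 2488/1921 -1128/1921

left sensor world pos  = (-3, -3); dL² = 226
right sensor world pos = (-1, -3); dR² = 170
sL = 160/226 = 80/113
sR = 160/170 = 16/17
mL = 1/2·sL + 1·sR = 2488/1921
mR = 1/2·sL + -1·sR = -1128/1921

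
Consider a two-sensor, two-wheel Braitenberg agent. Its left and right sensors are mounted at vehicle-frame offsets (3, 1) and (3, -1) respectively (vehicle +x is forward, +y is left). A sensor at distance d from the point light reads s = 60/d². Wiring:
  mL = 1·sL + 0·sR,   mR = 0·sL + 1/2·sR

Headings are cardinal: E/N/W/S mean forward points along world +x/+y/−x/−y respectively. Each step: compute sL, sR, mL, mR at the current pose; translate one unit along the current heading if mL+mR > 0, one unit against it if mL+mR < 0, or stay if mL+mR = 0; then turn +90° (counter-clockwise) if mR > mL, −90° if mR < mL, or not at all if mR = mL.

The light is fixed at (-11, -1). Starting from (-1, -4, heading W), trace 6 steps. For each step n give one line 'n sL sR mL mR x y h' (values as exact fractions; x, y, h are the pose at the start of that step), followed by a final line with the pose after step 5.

0 12/13 60/53 12/13 30/53 -1 -4 W
1 15/16 3/5 15/16 3/10 -2 -4 N
2 12/29 20/51 12/29 10/51 -2 -3 E
3 30/73 30/53 30/73 15/53 -1 -3 S
4 12/13 60/53 12/13 30/53 -1 -4 W
5 15/16 3/5 15/16 3/10 -2 -4 N
final -2 -3 E

n=0: pose=(-1,-4,W); sL=12/13, sR=60/53; mL=12/13, mR=30/53; mL+mR=1026/689 → advance +1; mR−mL=-246/689 → turn -1·90°
n=1: pose=(-2,-4,N); sL=15/16, sR=3/5; mL=15/16, mR=3/10; mL+mR=99/80 → advance +1; mR−mL=-51/80 → turn -1·90°
n=2: pose=(-2,-3,E); sL=12/29, sR=20/51; mL=12/29, mR=10/51; mL+mR=902/1479 → advance +1; mR−mL=-322/1479 → turn -1·90°
n=3: pose=(-1,-3,S); sL=30/73, sR=30/53; mL=30/73, mR=15/53; mL+mR=2685/3869 → advance +1; mR−mL=-495/3869 → turn -1·90°
n=4: pose=(-1,-4,W); sL=12/13, sR=60/53; mL=12/13, mR=30/53; mL+mR=1026/689 → advance +1; mR−mL=-246/689 → turn -1·90°
n=5: pose=(-2,-4,N); sL=15/16, sR=3/5; mL=15/16, mR=3/10; mL+mR=99/80 → advance +1; mR−mL=-51/80 → turn -1·90°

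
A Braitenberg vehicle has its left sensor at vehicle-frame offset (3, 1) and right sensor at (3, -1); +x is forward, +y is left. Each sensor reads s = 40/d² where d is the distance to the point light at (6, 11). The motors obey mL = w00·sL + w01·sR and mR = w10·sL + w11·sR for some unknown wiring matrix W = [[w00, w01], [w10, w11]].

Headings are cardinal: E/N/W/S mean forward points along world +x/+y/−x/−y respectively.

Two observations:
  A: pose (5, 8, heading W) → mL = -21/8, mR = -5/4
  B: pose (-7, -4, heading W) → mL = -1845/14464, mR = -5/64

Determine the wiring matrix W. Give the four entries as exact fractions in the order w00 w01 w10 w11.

obs A: pose=(5,8,W) → sL=5/4, sR=2, mL=-21/8, mR=-5/4
obs B: pose=(-7,-4,W) → sL=5/64, sR=10/113, mL=-1845/14464, mR=-5/64
sensor matrix S = [[5/4, 2], [5/64, 10/113]]; det S = -165/3616
solve [mL_A; mL_B] = S·[w00; w01] and [mR_A; mR_B] = S·[w10; w11]:
  w00 = -1/2, w01 = -1, w10 = -1, w11 = 0

-1/2 -1 -1 0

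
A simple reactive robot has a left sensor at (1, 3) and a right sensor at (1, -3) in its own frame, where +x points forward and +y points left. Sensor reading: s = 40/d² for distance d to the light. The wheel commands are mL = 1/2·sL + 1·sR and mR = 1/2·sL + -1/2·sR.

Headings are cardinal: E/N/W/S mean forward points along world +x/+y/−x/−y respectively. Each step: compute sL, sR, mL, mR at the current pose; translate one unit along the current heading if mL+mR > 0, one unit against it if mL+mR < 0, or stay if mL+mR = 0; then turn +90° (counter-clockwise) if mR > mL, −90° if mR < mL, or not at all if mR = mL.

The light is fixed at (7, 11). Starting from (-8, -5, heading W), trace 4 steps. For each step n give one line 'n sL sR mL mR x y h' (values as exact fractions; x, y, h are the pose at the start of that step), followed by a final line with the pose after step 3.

n=0: pose=(-8,-5,W); sL=40/617, sR=8/85; mL=6636/52445, mR=-768/52445; mL+mR=5868/52445 → advance +1; mR−mL=-12/85 → turn -1·90°
n=1: pose=(-9,-5,N); sL=20/293, sR=20/197; mL=7830/57721, mR=-960/57721; mL+mR=6870/57721 → advance +1; mR−mL=-30/197 → turn -1·90°
n=2: pose=(-9,-4,E); sL=40/369, sR=40/549; mL=2860/22509, mR=400/22509; mL+mR=3260/22509 → advance +1; mR−mL=-20/183 → turn -1·90°
n=3: pose=(-8,-4,S); sL=1/10, sR=2/29; mL=69/580, mR=9/580; mL+mR=39/290 → advance +1; mR−mL=-3/29 → turn -1·90°

0 40/617 8/85 6636/52445 -768/52445 -8 -5 W
1 20/293 20/197 7830/57721 -960/57721 -9 -5 N
2 40/369 40/549 2860/22509 400/22509 -9 -4 E
3 1/10 2/29 69/580 9/580 -8 -4 S
final -8 -5 W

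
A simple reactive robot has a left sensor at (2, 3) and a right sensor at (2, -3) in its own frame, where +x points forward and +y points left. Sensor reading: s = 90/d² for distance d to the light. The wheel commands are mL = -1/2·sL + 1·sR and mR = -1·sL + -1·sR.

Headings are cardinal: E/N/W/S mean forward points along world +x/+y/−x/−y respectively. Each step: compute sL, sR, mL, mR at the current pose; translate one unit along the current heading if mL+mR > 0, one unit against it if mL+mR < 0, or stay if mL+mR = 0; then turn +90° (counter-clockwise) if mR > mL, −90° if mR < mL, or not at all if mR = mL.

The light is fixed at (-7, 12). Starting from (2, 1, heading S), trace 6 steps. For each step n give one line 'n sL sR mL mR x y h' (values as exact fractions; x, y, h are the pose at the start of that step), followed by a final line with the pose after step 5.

n=0: pose=(2,1,S); sL=90/313, sR=18/41; mL=3789/12833, mR=-9324/12833; mL+mR=-135/313 → advance -1; mR−mL=-13113/12833 → turn -1·90°
n=1: pose=(2,2,W); sL=45/109, sR=45/49; mL=7605/10682, mR=-7110/5341; mL+mR=-135/218 → advance -1; mR−mL=-21825/10682 → turn -1·90°
n=2: pose=(3,2,N); sL=90/113, sR=90/233; mL=-315/26329, mR=-31140/26329; mL+mR=-135/113 → advance -1; mR−mL=-30825/26329 → turn -1·90°
n=3: pose=(3,1,E); sL=45/104, sR=9/34; mL=171/3536, mR=-1233/1768; mL+mR=-135/208 → advance -1; mR−mL=-2637/3536 → turn -1·90°
n=4: pose=(2,1,S); sL=90/313, sR=18/41; mL=3789/12833, mR=-9324/12833; mL+mR=-135/313 → advance -1; mR−mL=-13113/12833 → turn -1·90°
n=5: pose=(2,2,W); sL=45/109, sR=45/49; mL=7605/10682, mR=-7110/5341; mL+mR=-135/218 → advance -1; mR−mL=-21825/10682 → turn -1·90°

0 90/313 18/41 3789/12833 -9324/12833 2 1 S
1 45/109 45/49 7605/10682 -7110/5341 2 2 W
2 90/113 90/233 -315/26329 -31140/26329 3 2 N
3 45/104 9/34 171/3536 -1233/1768 3 1 E
4 90/313 18/41 3789/12833 -9324/12833 2 1 S
5 45/109 45/49 7605/10682 -7110/5341 2 2 W
final 3 2 N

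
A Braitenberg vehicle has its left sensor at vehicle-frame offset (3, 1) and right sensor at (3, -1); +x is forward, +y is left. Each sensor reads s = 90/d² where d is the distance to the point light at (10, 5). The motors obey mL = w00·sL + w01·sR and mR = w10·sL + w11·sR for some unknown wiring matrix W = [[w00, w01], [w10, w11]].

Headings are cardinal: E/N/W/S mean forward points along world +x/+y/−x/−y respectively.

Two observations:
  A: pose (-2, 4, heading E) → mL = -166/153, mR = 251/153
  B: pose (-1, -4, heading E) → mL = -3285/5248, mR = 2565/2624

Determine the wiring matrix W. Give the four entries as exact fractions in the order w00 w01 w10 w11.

obs A: pose=(-2,4,E) → sL=10/9, sR=18/17, mL=-166/153, mR=251/153
obs B: pose=(-1,-4,E) → sL=45/64, sR=45/82, mL=-3285/5248, mR=2565/2624
sensor matrix S = [[10/9, 18/17], [45/64, 45/82]]; det S = -3005/22304
solve [mL_A; mL_B] = S·[w00; w01] and [mR_A; mR_B] = S·[w10; w11]:
  w00 = -1/2, w01 = -1/2, w10 = 1, w11 = 1/2

-1/2 -1/2 1 1/2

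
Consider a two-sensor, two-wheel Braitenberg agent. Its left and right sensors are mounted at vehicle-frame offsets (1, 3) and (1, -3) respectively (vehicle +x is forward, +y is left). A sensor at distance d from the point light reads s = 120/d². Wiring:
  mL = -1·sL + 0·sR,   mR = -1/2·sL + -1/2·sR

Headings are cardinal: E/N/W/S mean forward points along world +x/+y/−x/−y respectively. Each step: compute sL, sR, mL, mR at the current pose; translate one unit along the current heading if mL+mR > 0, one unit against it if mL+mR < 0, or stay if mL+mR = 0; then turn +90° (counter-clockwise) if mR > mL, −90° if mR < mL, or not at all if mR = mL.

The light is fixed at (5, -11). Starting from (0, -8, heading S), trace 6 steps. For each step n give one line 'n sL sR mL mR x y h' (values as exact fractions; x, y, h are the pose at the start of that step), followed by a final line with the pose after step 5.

n=0: pose=(0,-8,S); sL=15, sR=30/17; mL=-15, mR=-285/34; mL+mR=-795/34 → advance -1; mR−mL=225/34 → turn +1·90°
n=1: pose=(0,-7,E); sL=24/13, sR=120/17; mL=-24/13, mR=-984/221; mL+mR=-1392/221 → advance -1; mR−mL=-576/221 → turn -1·90°
n=2: pose=(-1,-7,S); sL=20/3, sR=4/3; mL=-20/3, mR=-4; mL+mR=-32/3 → advance -1; mR−mL=8/3 → turn +1·90°
n=3: pose=(-1,-6,E); sL=120/89, sR=120/29; mL=-120/89, mR=-7080/2581; mL+mR=-10560/2581 → advance -1; mR−mL=-3600/2581 → turn -1·90°
n=4: pose=(-2,-6,S); sL=15/4, sR=30/29; mL=-15/4, mR=-555/232; mL+mR=-1425/232 → advance -1; mR−mL=315/232 → turn +1·90°
n=5: pose=(-2,-5,E); sL=40/39, sR=8/3; mL=-40/39, mR=-24/13; mL+mR=-112/39 → advance -1; mR−mL=-32/39 → turn -1·90°

0 15 30/17 -15 -285/34 0 -8 S
1 24/13 120/17 -24/13 -984/221 0 -7 E
2 20/3 4/3 -20/3 -4 -1 -7 S
3 120/89 120/29 -120/89 -7080/2581 -1 -6 E
4 15/4 30/29 -15/4 -555/232 -2 -6 S
5 40/39 8/3 -40/39 -24/13 -2 -5 E
final -3 -5 S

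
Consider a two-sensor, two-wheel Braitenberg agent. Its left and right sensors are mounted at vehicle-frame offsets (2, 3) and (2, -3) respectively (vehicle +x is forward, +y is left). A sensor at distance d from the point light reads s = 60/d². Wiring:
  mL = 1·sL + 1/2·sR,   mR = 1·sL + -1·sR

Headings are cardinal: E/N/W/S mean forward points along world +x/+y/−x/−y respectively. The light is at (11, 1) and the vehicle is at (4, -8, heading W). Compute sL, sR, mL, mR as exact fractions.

left sensor world pos  = (2, -11); dL² = 225
right sensor world pos = (2, -5); dR² = 117
sL = 60/225 = 4/15
sR = 60/117 = 20/39
mL = 1·sL + 1/2·sR = 34/65
mR = 1·sL + -1·sR = -16/65

4/15 20/39 34/65 -16/65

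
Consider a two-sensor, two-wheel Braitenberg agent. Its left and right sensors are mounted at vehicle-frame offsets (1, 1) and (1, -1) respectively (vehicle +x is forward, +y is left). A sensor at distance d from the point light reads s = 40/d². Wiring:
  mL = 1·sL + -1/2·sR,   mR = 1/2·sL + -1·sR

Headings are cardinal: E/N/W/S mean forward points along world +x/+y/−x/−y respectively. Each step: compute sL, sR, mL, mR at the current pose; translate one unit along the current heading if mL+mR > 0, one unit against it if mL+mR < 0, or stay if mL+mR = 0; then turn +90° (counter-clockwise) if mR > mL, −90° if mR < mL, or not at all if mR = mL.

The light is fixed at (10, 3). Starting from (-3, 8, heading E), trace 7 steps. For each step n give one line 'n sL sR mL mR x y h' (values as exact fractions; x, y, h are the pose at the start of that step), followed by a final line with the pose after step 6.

0 2/9 1/4 7/72 -5/36 -3 8 E
1 8/37 40/241 1188/8917 -516/8917 -4 8 S
2 20/117 4/25 266/2925 -218/2925 -4 7 W
3 40/281 40/221 3220/62101 -6820/62101 -5 7 N
4 10/53 1/5 47/530 -28/265 -5 6 E
5 40/229 40/293 7140/67097 -3300/67097 -6 6 S
6 4/29 20/149 306/4321 -282/4321 -6 5 W
final -7 5 N

n=0: pose=(-3,8,E); sL=2/9, sR=1/4; mL=7/72, mR=-5/36; mL+mR=-1/24 → advance -1; mR−mL=-17/72 → turn -1·90°
n=1: pose=(-4,8,S); sL=8/37, sR=40/241; mL=1188/8917, mR=-516/8917; mL+mR=672/8917 → advance +1; mR−mL=-1704/8917 → turn -1·90°
n=2: pose=(-4,7,W); sL=20/117, sR=4/25; mL=266/2925, mR=-218/2925; mL+mR=16/975 → advance +1; mR−mL=-484/2925 → turn -1·90°
n=3: pose=(-5,7,N); sL=40/281, sR=40/221; mL=3220/62101, mR=-6820/62101; mL+mR=-3600/62101 → advance -1; mR−mL=-10040/62101 → turn -1·90°
n=4: pose=(-5,6,E); sL=10/53, sR=1/5; mL=47/530, mR=-28/265; mL+mR=-9/530 → advance -1; mR−mL=-103/530 → turn -1·90°
n=5: pose=(-6,6,S); sL=40/229, sR=40/293; mL=7140/67097, mR=-3300/67097; mL+mR=3840/67097 → advance +1; mR−mL=-10440/67097 → turn -1·90°
n=6: pose=(-6,5,W); sL=4/29, sR=20/149; mL=306/4321, mR=-282/4321; mL+mR=24/4321 → advance +1; mR−mL=-588/4321 → turn -1·90°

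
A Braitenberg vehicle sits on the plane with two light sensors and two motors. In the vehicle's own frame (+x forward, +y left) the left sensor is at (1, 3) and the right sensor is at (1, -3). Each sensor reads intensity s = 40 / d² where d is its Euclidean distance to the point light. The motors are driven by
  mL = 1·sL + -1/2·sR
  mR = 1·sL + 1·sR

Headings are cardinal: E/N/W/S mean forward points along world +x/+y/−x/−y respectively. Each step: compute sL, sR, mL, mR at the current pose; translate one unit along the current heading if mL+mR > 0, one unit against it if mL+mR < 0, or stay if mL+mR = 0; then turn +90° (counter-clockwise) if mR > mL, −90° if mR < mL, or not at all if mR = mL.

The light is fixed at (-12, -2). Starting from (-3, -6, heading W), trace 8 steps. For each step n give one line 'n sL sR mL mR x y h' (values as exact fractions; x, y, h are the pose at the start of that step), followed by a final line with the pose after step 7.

0 40/113 8/13 68/1469 1424/1469 -3 -6 W
1 20/73 4/5 -46/365 392/365 -4 -6 S
2 8/17 8/29 164/493 368/493 -4 -7 E
3 10/13 1/4 67/104 53/52 -3 -7 N
4 40/113 8/13 68/1469 1424/1469 -3 -6 W
5 20/73 4/5 -46/365 392/365 -4 -6 S
6 8/17 8/29 164/493 368/493 -4 -7 E
7 10/13 1/4 67/104 53/52 -3 -7 N
final -3 -6 W

n=0: pose=(-3,-6,W); sL=40/113, sR=8/13; mL=68/1469, mR=1424/1469; mL+mR=1492/1469 → advance +1; mR−mL=12/13 → turn +1·90°
n=1: pose=(-4,-6,S); sL=20/73, sR=4/5; mL=-46/365, mR=392/365; mL+mR=346/365 → advance +1; mR−mL=6/5 → turn +1·90°
n=2: pose=(-4,-7,E); sL=8/17, sR=8/29; mL=164/493, mR=368/493; mL+mR=532/493 → advance +1; mR−mL=12/29 → turn +1·90°
n=3: pose=(-3,-7,N); sL=10/13, sR=1/4; mL=67/104, mR=53/52; mL+mR=173/104 → advance +1; mR−mL=3/8 → turn +1·90°
n=4: pose=(-3,-6,W); sL=40/113, sR=8/13; mL=68/1469, mR=1424/1469; mL+mR=1492/1469 → advance +1; mR−mL=12/13 → turn +1·90°
n=5: pose=(-4,-6,S); sL=20/73, sR=4/5; mL=-46/365, mR=392/365; mL+mR=346/365 → advance +1; mR−mL=6/5 → turn +1·90°
n=6: pose=(-4,-7,E); sL=8/17, sR=8/29; mL=164/493, mR=368/493; mL+mR=532/493 → advance +1; mR−mL=12/29 → turn +1·90°
n=7: pose=(-3,-7,N); sL=10/13, sR=1/4; mL=67/104, mR=53/52; mL+mR=173/104 → advance +1; mR−mL=3/8 → turn +1·90°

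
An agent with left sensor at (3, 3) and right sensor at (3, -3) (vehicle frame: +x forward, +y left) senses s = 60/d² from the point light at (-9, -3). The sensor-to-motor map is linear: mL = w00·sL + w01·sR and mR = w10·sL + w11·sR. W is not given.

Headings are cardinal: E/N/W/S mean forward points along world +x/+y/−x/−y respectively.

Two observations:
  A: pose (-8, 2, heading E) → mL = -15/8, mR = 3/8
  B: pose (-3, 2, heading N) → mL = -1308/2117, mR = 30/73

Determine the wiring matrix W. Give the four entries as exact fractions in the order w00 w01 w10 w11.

obs A: pose=(-8,2,E) → sL=3/4, sR=3, mL=-15/8, mR=3/8
obs B: pose=(-3,2,N) → sL=60/73, sR=12/29, mL=-1308/2117, mR=30/73
sensor matrix S = [[3/4, 3], [60/73, 12/29]]; det S = -4563/2117
solve [mL_A; mL_B] = S·[w00; w01] and [mR_A; mR_B] = S·[w10; w11]:
  w00 = -1/2, w01 = -1/2, w10 = 1/2, w11 = 0

-1/2 -1/2 1/2 0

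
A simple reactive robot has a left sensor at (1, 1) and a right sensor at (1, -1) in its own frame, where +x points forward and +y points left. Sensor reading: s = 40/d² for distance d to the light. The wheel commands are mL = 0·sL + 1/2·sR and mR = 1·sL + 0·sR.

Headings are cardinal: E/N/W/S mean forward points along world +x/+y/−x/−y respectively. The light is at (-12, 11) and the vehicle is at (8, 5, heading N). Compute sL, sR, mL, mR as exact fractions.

20/193 20/233 10/233 20/193

left sensor world pos  = (7, 6); dL² = 386
right sensor world pos = (9, 6); dR² = 466
sL = 40/386 = 20/193
sR = 40/466 = 20/233
mL = 0·sL + 1/2·sR = 10/233
mR = 1·sL + 0·sR = 20/193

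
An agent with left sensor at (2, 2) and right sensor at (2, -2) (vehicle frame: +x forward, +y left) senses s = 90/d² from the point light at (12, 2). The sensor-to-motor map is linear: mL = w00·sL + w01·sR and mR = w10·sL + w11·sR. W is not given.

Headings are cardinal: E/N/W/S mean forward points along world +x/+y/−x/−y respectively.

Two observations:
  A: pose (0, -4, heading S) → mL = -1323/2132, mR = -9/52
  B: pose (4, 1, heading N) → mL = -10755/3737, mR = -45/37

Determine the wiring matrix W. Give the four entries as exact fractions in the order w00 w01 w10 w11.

obs A: pose=(0,-4,S) → sL=45/82, sR=9/26, mL=-1323/2132, mR=-9/52
obs B: pose=(4,1,N) → sL=90/101, sR=90/37, mL=-10755/3737, mR=-45/37
sensor matrix S = [[45/82, 9/26], [90/101, 90/37]]; det S = 2044440/1991821
solve [mL_A; mL_B] = S·[w00; w01] and [mR_A; mR_B] = S·[w10; w11]:
  w00 = -1/2, w01 = -1, w10 = 0, w11 = -1/2

-1/2 -1 0 -1/2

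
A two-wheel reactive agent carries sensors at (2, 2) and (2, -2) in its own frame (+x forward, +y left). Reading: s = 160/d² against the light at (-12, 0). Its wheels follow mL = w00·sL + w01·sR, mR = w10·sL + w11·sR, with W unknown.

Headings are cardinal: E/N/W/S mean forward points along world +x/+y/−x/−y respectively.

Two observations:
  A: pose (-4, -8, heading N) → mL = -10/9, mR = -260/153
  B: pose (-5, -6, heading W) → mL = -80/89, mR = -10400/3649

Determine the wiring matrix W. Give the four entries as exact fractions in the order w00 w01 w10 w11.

obs A: pose=(-4,-8,N) → sL=20/9, sR=20/17, mL=-10/9, mR=-260/153
obs B: pose=(-5,-6,W) → sL=160/89, sR=160/41, mL=-80/89, mR=-10400/3649
sensor matrix S = [[20/9, 20/17], [160/89, 160/41]]; det S = 3660800/558297
solve [mL_A; mL_B] = S·[w00; w01] and [mR_A; mR_B] = S·[w10; w11]:
  w00 = -1/2, w01 = 0, w10 = -1/2, w11 = -1/2

-1/2 0 -1/2 -1/2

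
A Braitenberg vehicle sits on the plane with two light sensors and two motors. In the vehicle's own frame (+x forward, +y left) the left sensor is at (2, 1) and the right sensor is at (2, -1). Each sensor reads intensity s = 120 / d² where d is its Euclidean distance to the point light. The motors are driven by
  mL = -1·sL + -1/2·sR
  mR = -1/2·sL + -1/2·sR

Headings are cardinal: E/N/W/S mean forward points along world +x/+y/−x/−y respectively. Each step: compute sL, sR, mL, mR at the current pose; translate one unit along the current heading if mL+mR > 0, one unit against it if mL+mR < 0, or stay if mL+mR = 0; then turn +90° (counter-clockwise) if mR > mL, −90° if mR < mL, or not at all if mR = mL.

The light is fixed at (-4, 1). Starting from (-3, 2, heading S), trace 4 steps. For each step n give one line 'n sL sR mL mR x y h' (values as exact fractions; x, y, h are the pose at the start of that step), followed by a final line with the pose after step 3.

0 24 120 -84 -72 -3 2 S
1 20/3 12 -38/3 -28/3 -3 3 E
2 120/17 120/17 -180/17 -120/17 -4 3 N
3 30 15 -75/2 -45/2 -4 2 W
final -3 2 S

n=0: pose=(-3,2,S); sL=24, sR=120; mL=-84, mR=-72; mL+mR=-156 → advance -1; mR−mL=12 → turn +1·90°
n=1: pose=(-3,3,E); sL=20/3, sR=12; mL=-38/3, mR=-28/3; mL+mR=-22 → advance -1; mR−mL=10/3 → turn +1·90°
n=2: pose=(-4,3,N); sL=120/17, sR=120/17; mL=-180/17, mR=-120/17; mL+mR=-300/17 → advance -1; mR−mL=60/17 → turn +1·90°
n=3: pose=(-4,2,W); sL=30, sR=15; mL=-75/2, mR=-45/2; mL+mR=-60 → advance -1; mR−mL=15 → turn +1·90°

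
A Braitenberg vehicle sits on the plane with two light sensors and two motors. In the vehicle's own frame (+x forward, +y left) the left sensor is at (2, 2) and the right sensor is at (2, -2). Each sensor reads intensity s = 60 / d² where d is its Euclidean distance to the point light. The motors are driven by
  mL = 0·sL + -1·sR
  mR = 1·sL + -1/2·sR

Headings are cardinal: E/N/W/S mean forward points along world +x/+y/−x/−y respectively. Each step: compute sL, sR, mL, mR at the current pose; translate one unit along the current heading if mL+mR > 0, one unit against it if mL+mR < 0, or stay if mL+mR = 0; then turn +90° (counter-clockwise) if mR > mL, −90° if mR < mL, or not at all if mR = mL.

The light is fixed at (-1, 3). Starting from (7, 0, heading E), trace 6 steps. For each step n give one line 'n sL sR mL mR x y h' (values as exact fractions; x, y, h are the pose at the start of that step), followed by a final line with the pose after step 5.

0 60/101 12/25 -12/25 894/2525 7 0 E
1 30/13 30/41 -30/41 1035/533 6 0 N
2 60/41 12/5 -12/5 54/205 6 1 W
3 15/29 15/13 -15/13 -45/754 7 1 S
4 60/101 60/109 -60/109 3510/11009 7 2 E
5 30/13 30/41 -30/41 1035/533 6 2 N
final 6 3 W

n=0: pose=(7,0,E); sL=60/101, sR=12/25; mL=-12/25, mR=894/2525; mL+mR=-318/2525 → advance -1; mR−mL=2106/2525 → turn +1·90°
n=1: pose=(6,0,N); sL=30/13, sR=30/41; mL=-30/41, mR=1035/533; mL+mR=645/533 → advance +1; mR−mL=1425/533 → turn +1·90°
n=2: pose=(6,1,W); sL=60/41, sR=12/5; mL=-12/5, mR=54/205; mL+mR=-438/205 → advance -1; mR−mL=546/205 → turn +1·90°
n=3: pose=(7,1,S); sL=15/29, sR=15/13; mL=-15/13, mR=-45/754; mL+mR=-915/754 → advance -1; mR−mL=825/754 → turn +1·90°
n=4: pose=(7,2,E); sL=60/101, sR=60/109; mL=-60/109, mR=3510/11009; mL+mR=-2550/11009 → advance -1; mR−mL=9570/11009 → turn +1·90°
n=5: pose=(6,2,N); sL=30/13, sR=30/41; mL=-30/41, mR=1035/533; mL+mR=645/533 → advance +1; mR−mL=1425/533 → turn +1·90°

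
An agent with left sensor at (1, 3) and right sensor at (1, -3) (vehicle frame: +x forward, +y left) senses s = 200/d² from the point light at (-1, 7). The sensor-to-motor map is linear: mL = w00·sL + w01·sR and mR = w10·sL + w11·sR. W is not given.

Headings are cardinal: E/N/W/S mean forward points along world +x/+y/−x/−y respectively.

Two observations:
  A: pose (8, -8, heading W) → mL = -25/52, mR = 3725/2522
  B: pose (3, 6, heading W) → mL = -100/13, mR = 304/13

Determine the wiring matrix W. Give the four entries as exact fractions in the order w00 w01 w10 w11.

obs A: pose=(8,-8,W) → sL=50/97, sR=25/26, mL=-25/52, mR=3725/2522
obs B: pose=(3,6,W) → sL=8, sR=200/13, mL=-100/13, mR=304/13
sensor matrix S = [[50/97, 25/26], [8, 200/13]]; det S = 300/1261
solve [mL_A; mL_B] = S·[w00; w01] and [mR_A; mR_B] = S·[w10; w11]:
  w00 = 0, w01 = -1/2, w10 = 1, w11 = 1

0 -1/2 1 1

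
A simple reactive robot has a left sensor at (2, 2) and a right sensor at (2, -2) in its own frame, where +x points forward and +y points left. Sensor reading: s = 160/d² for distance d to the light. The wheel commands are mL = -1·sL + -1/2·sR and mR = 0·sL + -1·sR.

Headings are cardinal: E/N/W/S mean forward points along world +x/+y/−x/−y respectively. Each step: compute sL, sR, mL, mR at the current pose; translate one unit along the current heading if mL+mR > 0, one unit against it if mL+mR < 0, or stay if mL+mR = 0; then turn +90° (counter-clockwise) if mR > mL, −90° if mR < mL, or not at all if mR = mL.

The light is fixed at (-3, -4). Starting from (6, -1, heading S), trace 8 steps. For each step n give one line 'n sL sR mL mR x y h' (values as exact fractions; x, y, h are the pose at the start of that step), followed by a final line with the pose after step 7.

n=0: pose=(6,-1,S); sL=80/61, sR=16/5; mL=-888/305, mR=-16/5; mL+mR=-1864/305 → advance -1; mR−mL=-88/305 → turn -1·90°
n=1: pose=(6,0,W); sL=160/53, sR=32/17; mL=-3568/901, mR=-32/17; mL+mR=-5264/901 → advance -1; mR−mL=1872/901 → turn +1·90°
n=2: pose=(7,0,S); sL=40/37, sR=40/17; mL=-1420/629, mR=-40/17; mL+mR=-2900/629 → advance -1; mR−mL=-60/629 → turn -1·90°
n=3: pose=(7,1,W); sL=160/73, sR=160/113; mL=-23920/8249, mR=-160/113; mL+mR=-35600/8249 → advance -1; mR−mL=12240/8249 → turn +1·90°
n=4: pose=(8,1,S); sL=80/89, sR=16/9; mL=-1432/801, mR=-16/9; mL+mR=-952/267 → advance -1; mR−mL=8/801 → turn +1·90°
n=5: pose=(8,2,E); sL=160/233, sR=32/37; mL=-9648/8621, mR=-32/37; mL+mR=-17104/8621 → advance -1; mR−mL=2192/8621 → turn +1·90°
n=6: pose=(7,2,N); sL=5/4, sR=10/13; mL=-85/52, mR=-10/13; mL+mR=-125/52 → advance -1; mR−mL=45/52 → turn +1·90°
n=7: pose=(7,1,W); sL=160/73, sR=160/113; mL=-23920/8249, mR=-160/113; mL+mR=-35600/8249 → advance -1; mR−mL=12240/8249 → turn +1·90°

0 80/61 16/5 -888/305 -16/5 6 -1 S
1 160/53 32/17 -3568/901 -32/17 6 0 W
2 40/37 40/17 -1420/629 -40/17 7 0 S
3 160/73 160/113 -23920/8249 -160/113 7 1 W
4 80/89 16/9 -1432/801 -16/9 8 1 S
5 160/233 32/37 -9648/8621 -32/37 8 2 E
6 5/4 10/13 -85/52 -10/13 7 2 N
7 160/73 160/113 -23920/8249 -160/113 7 1 W
final 8 1 S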